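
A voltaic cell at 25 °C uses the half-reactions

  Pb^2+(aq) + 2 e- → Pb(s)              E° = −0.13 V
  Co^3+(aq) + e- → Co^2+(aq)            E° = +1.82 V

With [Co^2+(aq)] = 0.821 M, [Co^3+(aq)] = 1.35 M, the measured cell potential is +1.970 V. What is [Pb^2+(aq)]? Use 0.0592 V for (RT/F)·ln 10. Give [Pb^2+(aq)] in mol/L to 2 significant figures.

With Co³⁺/Co²⁺ at the cathode and Pb²⁺/Pb at the anode, E°cell = +1.82 − (−0.13) = +1.95 V (n = 2).
Since E = E° − (0.0592/n)·log Q, log Q = n(E° − E)/0.0592 = −0.676.
For 2 Co^3+(aq) + Pb(s) → 2 Co^2+(aq) + Pb^2+(aq), the reaction quotient is Q = ([Co^2+(aq)]^2·[Pb^2+(aq)]) / [Co^3+(aq)]^2.
Substituting the known concentrations and solving, log [Pb^2+(aq)] = −0.244 and [Pb^2+(aq)] = 0.57 M.

0.57 M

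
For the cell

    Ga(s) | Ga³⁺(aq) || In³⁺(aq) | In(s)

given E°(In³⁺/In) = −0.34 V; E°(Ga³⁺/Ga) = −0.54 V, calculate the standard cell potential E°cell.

By convention the left-hand electrode in cell notation is the anode (oxidation) and the right-hand electrode is the cathode (reduction).
E°cell = E°(right) − E°(left) = −0.34 − (−0.54) = +0.20 V.

+0.20 V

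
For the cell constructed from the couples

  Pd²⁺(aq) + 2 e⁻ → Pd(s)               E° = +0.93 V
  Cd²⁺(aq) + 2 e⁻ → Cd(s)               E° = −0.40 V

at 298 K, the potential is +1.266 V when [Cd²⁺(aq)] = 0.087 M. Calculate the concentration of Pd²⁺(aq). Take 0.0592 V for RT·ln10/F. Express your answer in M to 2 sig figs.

0.00060 M

Pd²⁺/Pd is the cathode (higher E°); E°cell = +0.93 − (−0.40) = +1.33 V with n = 2.
From the Nernst equation, log Q = n(E° − E)/0.0592 = 2·(+1.33 − (+1.266))/0.0592 = 2.162.
The balanced reaction is Pd²⁺(aq) + Cd(s) → Pd(s) + Cd²⁺(aq), so Q = [Cd²⁺(aq)] / [Pd²⁺(aq)].
Solving for the unknown gives log [Pd²⁺(aq)] = −3.222, so [Pd²⁺(aq)] ≈ 0.00060 M.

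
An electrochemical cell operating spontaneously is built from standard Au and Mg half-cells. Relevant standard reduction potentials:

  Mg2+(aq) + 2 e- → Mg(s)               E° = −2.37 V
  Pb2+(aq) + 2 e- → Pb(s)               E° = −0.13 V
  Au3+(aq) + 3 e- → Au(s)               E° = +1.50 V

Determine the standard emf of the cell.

Of the two couples in this cell, the one with the more positive reduction potential is reduced at the cathode: here that is Au³⁺/Au (+1.50 V); Mg²⁺/Mg (−2.37 V) is the anode.
E°cell = E°(cathode) − E°(anode) = +1.50 − (−2.37) = +3.87 V.

+3.87 V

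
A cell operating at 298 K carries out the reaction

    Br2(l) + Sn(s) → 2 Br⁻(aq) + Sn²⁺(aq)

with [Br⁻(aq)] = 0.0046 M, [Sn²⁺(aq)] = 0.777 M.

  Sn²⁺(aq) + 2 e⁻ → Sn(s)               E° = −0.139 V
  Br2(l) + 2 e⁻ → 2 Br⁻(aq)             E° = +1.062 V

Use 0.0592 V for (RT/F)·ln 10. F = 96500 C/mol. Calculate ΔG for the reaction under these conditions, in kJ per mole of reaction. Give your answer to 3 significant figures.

−259 kJ/mol

With Br₂/Br⁻ reduced at the cathode, E°cell = +1.062 − (−0.139) = +1.201 V and n = 2.
The reaction quotient is [Br⁻(aq)]^2·[Sn²⁺(aq)] = 1.64×10^−5; by Nernst, E = +1.201 − (0.0592/2)(−4.784) = +1.3426 V.
Finally ΔG = −nFE = −(2)(96500 C/mol)(+1.3426 V) = −259 kJ/mol.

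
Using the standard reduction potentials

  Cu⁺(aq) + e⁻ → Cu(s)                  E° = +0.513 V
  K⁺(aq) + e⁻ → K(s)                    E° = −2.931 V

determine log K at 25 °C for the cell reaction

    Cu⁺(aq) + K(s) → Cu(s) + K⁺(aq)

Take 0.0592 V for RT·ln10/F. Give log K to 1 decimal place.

log K = 58.2

The Cu⁺/Cu couple is reduced (cathode); E°cell = +0.513 − (−2.931) = +3.444 V with n = 1.
At equilibrium E = 0, so log K = nE°cell / 0.0592 = (1)(+3.444) / 0.0592 = 58.2.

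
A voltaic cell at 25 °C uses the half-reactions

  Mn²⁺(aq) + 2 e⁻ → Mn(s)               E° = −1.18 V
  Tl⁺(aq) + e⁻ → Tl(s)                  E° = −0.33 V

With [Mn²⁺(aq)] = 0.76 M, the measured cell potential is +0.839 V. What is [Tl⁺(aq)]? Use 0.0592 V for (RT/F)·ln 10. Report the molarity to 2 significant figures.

0.57 M

Tl⁺/Tl is the cathode (higher E°); E°cell = −0.33 − (−1.18) = +0.85 V with n = 2.
From the Nernst equation, log Q = n(E° − E)/0.0592 = 2·(+0.85 − (+0.839))/0.0592 = 0.372.
The balanced reaction is 2 Tl⁺(aq) + Mn(s) → 2 Tl(s) + Mn²⁺(aq), so Q = [Mn²⁺(aq)] / [Tl⁺(aq)]^2.
Solving for the unknown gives log [Tl⁺(aq)] = −0.246, so [Tl⁺(aq)] ≈ 0.57 M.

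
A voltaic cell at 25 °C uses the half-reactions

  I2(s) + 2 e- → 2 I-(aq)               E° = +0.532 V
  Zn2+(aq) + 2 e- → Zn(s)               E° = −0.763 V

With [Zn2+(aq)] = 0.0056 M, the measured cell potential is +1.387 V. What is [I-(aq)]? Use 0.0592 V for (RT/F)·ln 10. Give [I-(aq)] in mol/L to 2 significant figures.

With I₂/I⁻ at the cathode and Zn²⁺/Zn at the anode, E°cell = +0.532 − (−0.763) = +1.295 V (n = 2).
From the Nernst equation, log Q = n(E° − E)/0.0592 = 2·(+1.295 − (+1.387))/0.0592 = −3.108.
Balancing electrons gives I2(s) + Zn(s) → 2 I-(aq) + Zn2+(aq); thus Q = [I-(aq)]^2·[Zn2+(aq)].
Solving for the unknown gives log [I-(aq)] = −0.428, so [I-(aq)] ≈ 0.37 M.

0.37 M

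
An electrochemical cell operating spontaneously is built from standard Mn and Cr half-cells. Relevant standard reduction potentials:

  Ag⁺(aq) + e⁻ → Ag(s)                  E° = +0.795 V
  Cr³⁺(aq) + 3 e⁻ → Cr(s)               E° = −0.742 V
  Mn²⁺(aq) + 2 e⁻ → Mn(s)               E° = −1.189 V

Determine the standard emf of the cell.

+0.447 V

The Cr³⁺/Cr couple has the higher E°, so Cr ion is reduced (cathode) and Mn is oxidized (anode).
E°cell = E°(cathode) − E°(anode) = −0.742 − (−1.189) = +0.447 V.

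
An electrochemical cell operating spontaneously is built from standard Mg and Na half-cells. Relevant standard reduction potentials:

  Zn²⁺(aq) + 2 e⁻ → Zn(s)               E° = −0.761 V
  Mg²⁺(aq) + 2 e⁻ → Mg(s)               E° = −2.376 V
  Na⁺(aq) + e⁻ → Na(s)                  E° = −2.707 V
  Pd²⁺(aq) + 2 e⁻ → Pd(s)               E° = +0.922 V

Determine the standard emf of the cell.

+0.331 V

The Mg²⁺/Mg couple has the higher E°, so Mg ion is reduced (cathode) and Na is oxidized (anode).
E°cell = E°(cathode) − E°(anode) = −2.376 − (−2.707) = +0.331 V.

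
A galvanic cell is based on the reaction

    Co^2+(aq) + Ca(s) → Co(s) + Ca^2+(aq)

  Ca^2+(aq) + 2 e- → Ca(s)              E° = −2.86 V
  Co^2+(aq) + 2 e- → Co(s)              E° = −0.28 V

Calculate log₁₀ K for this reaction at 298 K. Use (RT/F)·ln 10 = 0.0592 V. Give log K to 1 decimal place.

log K = 87.2

The Co²⁺/Co couple is reduced (cathode); E°cell = −0.28 − (−2.86) = +2.58 V with n = 2.
At equilibrium E = 0, so log K = nE°cell / 0.0592 = (2)(+2.58) / 0.0592 = 87.2.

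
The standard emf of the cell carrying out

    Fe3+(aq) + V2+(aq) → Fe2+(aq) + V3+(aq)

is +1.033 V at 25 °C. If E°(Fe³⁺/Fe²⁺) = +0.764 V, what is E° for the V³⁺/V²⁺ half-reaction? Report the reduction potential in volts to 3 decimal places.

In the reaction as written the Fe³⁺/Fe²⁺ couple is reduced (cathode) and V³⁺/V²⁺ is oxidized (anode), so E°cell = E°(Fe³⁺/Fe²⁺) − E°(V³⁺/V²⁺).
E°(V³⁺/V²⁺) = E°(cathode) − E°cell = +0.764 − (+1.033) = −0.269 V.

−0.269 V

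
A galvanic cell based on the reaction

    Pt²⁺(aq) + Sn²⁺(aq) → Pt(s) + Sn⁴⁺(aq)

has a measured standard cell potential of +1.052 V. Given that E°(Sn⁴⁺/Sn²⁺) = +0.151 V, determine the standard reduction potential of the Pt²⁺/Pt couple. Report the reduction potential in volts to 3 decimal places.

In the reaction as written the Pt²⁺/Pt couple is reduced (cathode) and Sn⁴⁺/Sn²⁺ is oxidized (anode), so E°cell = E°(Pt²⁺/Pt) − E°(Sn⁴⁺/Sn²⁺).
E°(Pt²⁺/Pt) = E°cell + E°(anode) = +1.052 + (+0.151) = +1.203 V.

+1.203 V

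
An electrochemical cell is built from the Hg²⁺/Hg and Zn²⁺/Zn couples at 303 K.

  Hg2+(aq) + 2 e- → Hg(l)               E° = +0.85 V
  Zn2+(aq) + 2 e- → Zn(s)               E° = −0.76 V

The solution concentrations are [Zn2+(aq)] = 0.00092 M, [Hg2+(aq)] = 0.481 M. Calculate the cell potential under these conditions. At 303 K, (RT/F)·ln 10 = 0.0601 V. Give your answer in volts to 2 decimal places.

+1.69 V

Since E°(Hg²⁺/Hg) > E°(Zn²⁺/Zn), Hg²⁺/Hg serves as the cathode.
E°cell = E°cat − E°an = +0.85 − (−0.76) = +1.61 V; n = 2.
For the overall reaction Hg2+(aq) + Zn(s) → Hg(l) + Zn2+(aq), Q = [Zn2+(aq)] / [Hg2+(aq)] = 0.00191, giving log Q = −2.718.
By the Nernst equation, E = +1.61 − (0.0601/2)·(−2.718) = +1.69 V.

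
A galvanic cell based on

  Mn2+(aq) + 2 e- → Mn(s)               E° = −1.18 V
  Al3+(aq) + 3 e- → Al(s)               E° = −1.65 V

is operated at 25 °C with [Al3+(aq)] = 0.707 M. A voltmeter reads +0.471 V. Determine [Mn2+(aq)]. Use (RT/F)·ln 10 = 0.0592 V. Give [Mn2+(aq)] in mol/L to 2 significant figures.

Mn²⁺/Mn is the cathode (higher E°); E°cell = −1.18 − (−1.65) = +0.47 V with n = 6.
From the Nernst equation, log Q = n(E° − E)/0.0592 = 6·(+0.47 − (+0.471))/0.0592 = −0.101.
For 3 Mn2+(aq) + 2 Al(s) → 3 Mn(s) + 2 Al3+(aq), the reaction quotient is Q = [Al3+(aq)]^2 / [Mn2+(aq)]^3.
Isolating [Mn2+(aq)] in Q = 10^{−0.101} yields log [Mn2+(aq)] = −0.067, i.e. 0.86 M.

0.86 M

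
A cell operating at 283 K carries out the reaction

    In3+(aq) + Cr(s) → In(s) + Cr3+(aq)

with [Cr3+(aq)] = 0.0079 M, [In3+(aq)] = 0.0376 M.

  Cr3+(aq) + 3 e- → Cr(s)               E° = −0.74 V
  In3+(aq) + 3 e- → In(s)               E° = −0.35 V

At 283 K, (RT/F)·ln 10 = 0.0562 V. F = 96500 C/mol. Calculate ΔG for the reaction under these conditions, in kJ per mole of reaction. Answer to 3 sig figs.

−117 kJ/mol

The standard cell potential is −0.35 − (−0.74) = +0.39 V, with n = 3 electrons in the balanced equation.
Here Q = [Cr3+(aq)] / [In3+(aq)] = 0.21 (log Q = −0.678), giving E = +0.39 − (0.0562/3)·(−0.678) = +0.4027 V.
ΔG = −nFE = −(3)(96500)(+0.4027) J/mol = −117 kJ/mol.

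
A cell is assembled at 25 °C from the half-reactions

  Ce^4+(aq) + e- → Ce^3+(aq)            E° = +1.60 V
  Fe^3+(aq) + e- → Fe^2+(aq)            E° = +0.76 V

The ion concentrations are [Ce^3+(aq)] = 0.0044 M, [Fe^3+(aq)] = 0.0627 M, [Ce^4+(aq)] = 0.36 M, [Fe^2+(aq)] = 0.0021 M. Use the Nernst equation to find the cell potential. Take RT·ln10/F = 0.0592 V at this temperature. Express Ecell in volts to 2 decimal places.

+0.87 V

The Ce⁴⁺/Ce³⁺ couple has the more positive E°, so it is the cathode; Fe³⁺/Fe²⁺ is the anode.
E°cell = +1.60 − (+0.76) = +0.84 V, with n = 1 electron transferred.
For the overall reaction Ce^4+(aq) + Fe^2+(aq) → Ce^3+(aq) + Fe^3+(aq), Q = ([Ce^3+(aq)]·[Fe^3+(aq)]) / ([Ce^4+(aq)]·[Fe^2+(aq)]) = 0.365, giving log Q = −0.438.
By the Nernst equation, E = +0.84 − (0.0592/1)·(−0.438) = +0.87 V.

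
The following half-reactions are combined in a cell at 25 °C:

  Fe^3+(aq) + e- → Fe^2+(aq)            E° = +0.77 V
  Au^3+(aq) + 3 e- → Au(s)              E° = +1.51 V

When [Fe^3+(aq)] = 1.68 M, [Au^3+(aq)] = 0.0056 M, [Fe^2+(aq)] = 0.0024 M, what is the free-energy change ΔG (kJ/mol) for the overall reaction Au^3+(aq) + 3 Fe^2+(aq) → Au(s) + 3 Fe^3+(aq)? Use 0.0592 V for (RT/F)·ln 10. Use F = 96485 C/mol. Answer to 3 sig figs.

−153 kJ/mol

With Au³⁺/Au reduced at the cathode, E°cell = +1.51 − (+0.77) = +0.74 V and n = 3.
The reaction quotient is [Fe^3+(aq)]^3 / ([Au^3+(aq)]·[Fe^2+(aq)]^3) = 6.12×10^10; by Nernst, E = +0.74 − (0.0592/3)(10.787) = +0.5271 V.
ΔG = −nFE = −(3)(96485)(+0.5271) J/mol = −153 kJ/mol.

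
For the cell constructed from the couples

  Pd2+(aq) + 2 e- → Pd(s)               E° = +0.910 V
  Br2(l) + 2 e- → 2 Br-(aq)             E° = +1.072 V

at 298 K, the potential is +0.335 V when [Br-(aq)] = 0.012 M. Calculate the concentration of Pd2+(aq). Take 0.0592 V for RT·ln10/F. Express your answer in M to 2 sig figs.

0.0099 M

The Br₂/Br⁻ couple has the larger reduction potential, so it is the cathode: E°cell = +1.072 − (+0.910) = +0.162 V and n = 2.
From the Nernst equation, log Q = n(E° − E)/0.0592 = 2·(+0.162 − (+0.335))/0.0592 = −5.845.
For Br2(l) + Pd(s) → 2 Br-(aq) + Pd2+(aq), the reaction quotient is Q = [Br-(aq)]^2·[Pd2+(aq)].
Solving for the unknown gives log [Pd2+(aq)] = −2.003, so [Pd2+(aq)] ≈ 0.0099 M.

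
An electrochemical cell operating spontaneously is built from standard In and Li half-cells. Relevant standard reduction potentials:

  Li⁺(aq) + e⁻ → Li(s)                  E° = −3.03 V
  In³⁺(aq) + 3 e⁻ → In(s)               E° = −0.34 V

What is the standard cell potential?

Of the two couples in this cell, the one with the more positive reduction potential is reduced at the cathode: here that is In³⁺/In (−0.34 V); Li⁺/Li (−3.03 V) is the anode.
E°cell = E°(cathode) − E°(anode) = −0.34 − (−3.03) = +2.69 V.

+2.69 V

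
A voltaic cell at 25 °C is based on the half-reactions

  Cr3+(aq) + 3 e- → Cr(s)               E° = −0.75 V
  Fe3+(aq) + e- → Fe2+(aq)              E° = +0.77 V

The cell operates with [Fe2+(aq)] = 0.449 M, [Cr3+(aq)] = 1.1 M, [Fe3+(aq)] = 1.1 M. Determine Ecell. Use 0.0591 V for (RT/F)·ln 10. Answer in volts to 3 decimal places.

Fe³⁺/Fe²⁺ is reduced (cathode, E° = +0.77 V) and Cr³⁺/Cr is oxidized (anode).
The standard potential is +0.77 − (−0.75) = +1.52 V and the balanced reaction transfers n = 3 electrons.
The balanced reaction is 3 Fe3+(aq) + Cr(s) → 3 Fe2+(aq) + Cr3+(aq), so Q = ([Fe2+(aq)]^3·[Cr3+(aq)]) / [Fe3+(aq)]^3 = 0.0748 and log Q = −1.126.
Applying E = E° − (RT ln10/nF)·log Q gives +1.52 − (0.0591/3)(−1.126) = +1.542 V.

+1.542 V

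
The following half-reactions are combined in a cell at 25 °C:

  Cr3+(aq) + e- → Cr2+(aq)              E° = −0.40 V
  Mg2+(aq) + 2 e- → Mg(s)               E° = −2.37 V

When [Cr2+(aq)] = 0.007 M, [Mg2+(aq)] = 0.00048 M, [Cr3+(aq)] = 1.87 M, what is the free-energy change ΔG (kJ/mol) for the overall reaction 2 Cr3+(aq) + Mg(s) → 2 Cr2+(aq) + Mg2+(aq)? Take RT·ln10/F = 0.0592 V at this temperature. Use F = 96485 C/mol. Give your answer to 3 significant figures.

−427 kJ/mol

The standard cell potential is −0.40 − (−2.37) = +1.97 V, with n = 2 electrons in the balanced equation.
Q = ([Cr2+(aq)]^2·[Mg2+(aq)]) / [Cr3+(aq)]^2 = 6.73×10^−9, so log Q = −8.172 and E = +1.97 − (0.0592/2)(−8.172) = +2.2119 V.
Finally ΔG = −nFE = −(2)(96485 C/mol)(+2.2119 V) = −427 kJ/mol.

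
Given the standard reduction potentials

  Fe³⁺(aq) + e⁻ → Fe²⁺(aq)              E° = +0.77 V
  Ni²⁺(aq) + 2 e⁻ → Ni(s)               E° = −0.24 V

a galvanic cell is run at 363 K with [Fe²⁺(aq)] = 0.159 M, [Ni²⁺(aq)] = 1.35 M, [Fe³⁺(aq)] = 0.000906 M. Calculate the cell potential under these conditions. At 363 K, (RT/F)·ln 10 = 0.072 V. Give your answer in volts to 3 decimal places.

+0.844 V

The Fe³⁺/Fe²⁺ couple has the more positive E°, so it is the cathode; Ni²⁺/Ni is the anode.
E°cell = +0.77 − (−0.24) = +1.01 V, with n = 2 electrons transferred.
Balancing gives 2 Fe³⁺(aq) + Ni(s) → 2 Fe²⁺(aq) + Ni²⁺(aq); hence Q = ([Fe²⁺(aq)]^2·[Ni²⁺(aq)]) / [Fe³⁺(aq)]^2 = 4.16×10^4 (log Q = 4.619).
Applying E = E° − (RT ln10/nF)·log Q gives +1.01 − (0.072/2)(4.619) = +0.844 V.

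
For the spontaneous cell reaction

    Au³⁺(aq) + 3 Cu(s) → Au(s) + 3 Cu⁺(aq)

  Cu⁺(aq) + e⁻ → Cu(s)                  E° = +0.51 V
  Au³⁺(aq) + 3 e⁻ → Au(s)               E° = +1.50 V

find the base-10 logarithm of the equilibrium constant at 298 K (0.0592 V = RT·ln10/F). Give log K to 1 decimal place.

The Au³⁺/Au couple is reduced (cathode); E°cell = +1.50 − (+0.51) = +0.99 V with n = 3.
At equilibrium E = 0, so log K = nE°cell / 0.0592 = (3)(+0.99) / 0.0592 = 50.2.

log K = 50.2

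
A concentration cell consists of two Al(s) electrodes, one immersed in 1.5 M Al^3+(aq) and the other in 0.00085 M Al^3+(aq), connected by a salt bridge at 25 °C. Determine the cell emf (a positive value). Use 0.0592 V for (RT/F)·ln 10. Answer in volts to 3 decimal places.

For a concentration cell E°cell = 0, since both electrodes use the same couple.
The compartment with the higher Al^3+(aq) concentration (1.5 M) acts as the cathode; ions are reduced there and produced at the dilute (0.00085 M) anode.
With n = 3, Ecell = −(0.0592/3)·log([dilute]/[conc]) = −(0.0592/3)·log(0.00085/1.5) = +0.064 V.

0.064 V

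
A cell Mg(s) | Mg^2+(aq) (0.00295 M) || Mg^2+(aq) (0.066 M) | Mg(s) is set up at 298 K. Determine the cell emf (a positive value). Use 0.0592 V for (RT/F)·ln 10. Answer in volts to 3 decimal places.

0.040 V

For a concentration cell E°cell = 0, since both electrodes use the same couple.
The compartment with the higher Mg^2+(aq) concentration (0.066 M) acts as the cathode; ions are reduced there and produced at the dilute (0.00295 M) anode.
With n = 2, Ecell = −(0.0592/2)·log([dilute]/[conc]) = −(0.0592/2)·log(0.00295/0.066) = +0.040 V.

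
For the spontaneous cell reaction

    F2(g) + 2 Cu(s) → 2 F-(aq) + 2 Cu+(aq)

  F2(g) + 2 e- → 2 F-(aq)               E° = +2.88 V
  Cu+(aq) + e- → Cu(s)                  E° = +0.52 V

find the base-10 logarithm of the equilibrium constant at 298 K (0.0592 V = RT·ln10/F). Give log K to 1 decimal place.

The F₂/F⁻ couple is reduced (cathode); E°cell = +2.88 − (+0.52) = +2.36 V with n = 2.
At equilibrium E = 0, so log K = nE°cell / 0.0592 = (2)(+2.36) / 0.0592 = 79.7.

log K = 79.7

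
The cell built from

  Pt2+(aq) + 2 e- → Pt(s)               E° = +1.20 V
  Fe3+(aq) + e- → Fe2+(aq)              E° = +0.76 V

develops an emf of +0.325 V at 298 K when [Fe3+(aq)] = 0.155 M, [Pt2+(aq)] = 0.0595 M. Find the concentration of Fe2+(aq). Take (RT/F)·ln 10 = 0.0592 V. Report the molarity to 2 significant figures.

Pt²⁺/Pt is the cathode (higher E°); E°cell = +1.20 − (+0.76) = +0.44 V with n = 2.
From the Nernst equation, log Q = n(E° − E)/0.0592 = 2·(+0.44 − (+0.325))/0.0592 = 3.885.
The balanced reaction is Pt2+(aq) + 2 Fe2+(aq) → Pt(s) + 2 Fe3+(aq), so Q = [Fe3+(aq)]^2 / ([Pt2+(aq)]·[Fe2+(aq)]^2).
Solving for the unknown gives log [Fe2+(aq)] = −2.139, so [Fe2+(aq)] ≈ 0.0073 M.

0.0073 M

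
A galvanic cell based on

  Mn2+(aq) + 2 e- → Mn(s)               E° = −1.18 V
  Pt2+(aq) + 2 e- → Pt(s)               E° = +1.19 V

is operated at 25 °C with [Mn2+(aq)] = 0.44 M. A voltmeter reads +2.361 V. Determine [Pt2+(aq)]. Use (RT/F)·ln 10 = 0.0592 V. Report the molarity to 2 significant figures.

With Pt²⁺/Pt at the cathode and Mn²⁺/Mn at the anode, E°cell = +1.19 − (−1.18) = +2.37 V (n = 2).
Since E = E° − (0.0592/n)·log Q, log Q = n(E° − E)/0.0592 = 0.304.
For Pt2+(aq) + Mn(s) → Pt(s) + Mn2+(aq), the reaction quotient is Q = [Mn2+(aq)] / [Pt2+(aq)].
Isolating [Pt2+(aq)] in Q = 10^{0.304} yields log [Pt2+(aq)] = −0.661, i.e. 0.22 M.

0.22 M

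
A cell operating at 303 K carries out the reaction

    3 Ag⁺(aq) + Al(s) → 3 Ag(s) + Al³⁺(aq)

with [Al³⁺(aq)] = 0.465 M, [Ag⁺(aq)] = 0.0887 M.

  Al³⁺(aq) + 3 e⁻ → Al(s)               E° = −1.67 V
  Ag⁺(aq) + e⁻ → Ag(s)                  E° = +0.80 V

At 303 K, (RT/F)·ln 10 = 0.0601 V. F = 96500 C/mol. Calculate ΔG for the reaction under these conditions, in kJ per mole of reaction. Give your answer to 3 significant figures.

The standard cell potential is +0.80 − (−1.67) = +2.47 V, with n = 3 electrons in the balanced equation.
The reaction quotient is [Al³⁺(aq)] / [Ag⁺(aq)]^3 = 666; by Nernst, E = +2.47 − (0.0601/3)(2.824) = +2.4134 V.
Finally ΔG = −nFE = −(3)(96500 C/mol)(+2.4134 V) = −699 kJ/mol.

−699 kJ/mol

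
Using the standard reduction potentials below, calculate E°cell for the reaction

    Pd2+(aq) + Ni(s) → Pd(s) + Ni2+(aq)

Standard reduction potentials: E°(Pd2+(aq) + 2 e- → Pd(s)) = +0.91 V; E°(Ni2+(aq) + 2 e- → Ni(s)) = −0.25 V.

+1.16 V

In the reaction as written, Pd2+(aq) is reduced (cathode) and Ni2+(aq) is produced by oxidation at the anode.
E°cell = E°(cathode) − E°(anode) = +0.91 − (−0.25) = +1.16 V.
The positive value indicates the reaction is spontaneous as written.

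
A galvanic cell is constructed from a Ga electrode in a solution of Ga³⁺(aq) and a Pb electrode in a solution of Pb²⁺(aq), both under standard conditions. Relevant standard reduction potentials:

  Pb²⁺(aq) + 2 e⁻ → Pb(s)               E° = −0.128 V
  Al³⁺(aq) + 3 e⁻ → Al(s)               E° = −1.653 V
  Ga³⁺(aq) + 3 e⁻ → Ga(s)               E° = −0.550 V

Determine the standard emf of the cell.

The Pb²⁺/Pb couple has the higher E°, so Pb ion is reduced (cathode) and Ga is oxidized (anode).
E°cell = E°(cathode) − E°(anode) = −0.128 − (−0.550) = +0.422 V.

+0.422 V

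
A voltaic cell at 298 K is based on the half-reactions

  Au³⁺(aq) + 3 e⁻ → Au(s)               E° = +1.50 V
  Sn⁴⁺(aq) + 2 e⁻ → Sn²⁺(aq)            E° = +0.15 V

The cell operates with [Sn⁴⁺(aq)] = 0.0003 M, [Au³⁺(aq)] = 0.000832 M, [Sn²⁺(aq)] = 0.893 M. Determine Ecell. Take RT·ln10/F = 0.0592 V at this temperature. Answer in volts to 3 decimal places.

+1.392 V

The Au³⁺/Au couple has the more positive E°, so it is the cathode; Sn⁴⁺/Sn²⁺ is the anode.
E°cell = E°cat − E°an = +1.50 − (+0.15) = +1.35 V; n = 6.
Balancing gives 2 Au³⁺(aq) + 3 Sn²⁺(aq) → 2 Au(s) + 3 Sn⁴⁺(aq); hence Q = [Sn⁴⁺(aq)]^3 / ([Au³⁺(aq)]^2·[Sn²⁺(aq)]^3) = 5.48×10^−5 (log Q = −4.261).
E = E° − (0.0592/n)·log Q = +1.35 − (0.0592/6)(−4.261) = +1.392 V.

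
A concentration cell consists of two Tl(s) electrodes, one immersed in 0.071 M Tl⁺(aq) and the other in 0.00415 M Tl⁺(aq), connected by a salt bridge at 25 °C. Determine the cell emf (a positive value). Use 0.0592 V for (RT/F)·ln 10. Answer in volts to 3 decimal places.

For a concentration cell E°cell = 0, since both electrodes use the same couple.
The compartment with the higher Tl⁺(aq) concentration (0.071 M) acts as the cathode; ions are reduced there and produced at the dilute (0.00415 M) anode.
With n = 1, Ecell = −(0.0592/1)·log([dilute]/[conc]) = −(0.0592/1)·log(0.00415/0.071) = +0.073 V.

0.073 V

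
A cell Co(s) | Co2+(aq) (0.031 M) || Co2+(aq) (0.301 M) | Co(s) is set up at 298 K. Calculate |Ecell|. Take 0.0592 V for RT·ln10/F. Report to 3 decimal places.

For a concentration cell E°cell = 0, since both electrodes use the same couple.
The compartment with the higher Co2+(aq) concentration (0.301 M) acts as the cathode; ions are reduced there and produced at the dilute (0.031 M) anode.
With n = 2, Ecell = −(0.0592/2)·log([dilute]/[conc]) = −(0.0592/2)·log(0.031/0.301) = +0.029 V.

0.029 V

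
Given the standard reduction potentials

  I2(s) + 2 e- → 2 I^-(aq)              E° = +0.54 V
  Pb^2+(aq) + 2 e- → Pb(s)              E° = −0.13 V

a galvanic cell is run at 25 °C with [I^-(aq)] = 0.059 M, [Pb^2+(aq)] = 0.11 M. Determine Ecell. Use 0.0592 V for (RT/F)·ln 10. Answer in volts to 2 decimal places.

+0.77 V

I₂/I⁻ is reduced (cathode, E° = +0.54 V) and Pb²⁺/Pb is oxidized (anode).
The standard potential is +0.54 − (−0.13) = +0.67 V and the balanced reaction transfers n = 2 electrons.
Balancing gives I2(s) + Pb(s) → 2 I^-(aq) + Pb^2+(aq); hence Q = [I^-(aq)]^2·[Pb^2+(aq)] = 0.000383 (log Q = −3.417).
By the Nernst equation, E = +0.67 − (0.0592/2)·(−3.417) = +0.77 V.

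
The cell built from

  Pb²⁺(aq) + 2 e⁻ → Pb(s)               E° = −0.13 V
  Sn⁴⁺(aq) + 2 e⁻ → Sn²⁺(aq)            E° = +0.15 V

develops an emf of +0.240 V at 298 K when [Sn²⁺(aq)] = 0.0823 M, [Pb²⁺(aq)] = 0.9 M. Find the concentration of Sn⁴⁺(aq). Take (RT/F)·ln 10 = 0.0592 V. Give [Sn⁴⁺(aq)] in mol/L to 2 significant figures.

With Sn⁴⁺/Sn²⁺ at the cathode and Pb²⁺/Pb at the anode, E°cell = +0.15 − (−0.13) = +0.28 V (n = 2).
Rearranging E = E° − (0.0592/n)·log Q gives log Q = 2(+0.28 − (+0.240))/0.0592 = 1.351.
The balanced reaction is Sn⁴⁺(aq) + Pb(s) → Sn²⁺(aq) + Pb²⁺(aq), so Q = ([Sn²⁺(aq)]·[Pb²⁺(aq)]) / [Sn⁴⁺(aq)].
Substituting the known concentrations and solving, log [Sn⁴⁺(aq)] = −2.481 and [Sn⁴⁺(aq)] = 0.0033 M.

0.0033 M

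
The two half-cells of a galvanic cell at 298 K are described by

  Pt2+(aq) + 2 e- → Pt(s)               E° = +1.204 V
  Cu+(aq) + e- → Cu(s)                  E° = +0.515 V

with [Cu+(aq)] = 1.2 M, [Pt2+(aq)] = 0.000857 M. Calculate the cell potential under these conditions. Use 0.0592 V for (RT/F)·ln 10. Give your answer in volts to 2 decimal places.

+0.59 V

Since E°(Pt²⁺/Pt) > E°(Cu⁺/Cu), Pt²⁺/Pt serves as the cathode.
E°cell = +1.204 − (+0.515) = +0.689 V, with n = 2 electrons transferred.
The balanced reaction is Pt2+(aq) + 2 Cu(s) → Pt(s) + 2 Cu+(aq), so Q = [Cu+(aq)]^2 / [Pt2+(aq)] = 1.68×10^3 and log Q = 3.225.
Applying E = E° − (RT ln10/nF)·log Q gives +0.689 − (0.0592/2)(3.225) = +0.59 V.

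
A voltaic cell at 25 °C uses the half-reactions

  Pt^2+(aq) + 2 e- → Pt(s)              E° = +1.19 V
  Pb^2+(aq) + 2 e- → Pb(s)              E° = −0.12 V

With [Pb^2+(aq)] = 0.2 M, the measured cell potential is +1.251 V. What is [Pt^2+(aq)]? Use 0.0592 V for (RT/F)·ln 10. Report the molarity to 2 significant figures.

The Pt²⁺/Pt couple has the larger reduction potential, so it is the cathode: E°cell = +1.19 − (−0.12) = +1.31 V and n = 2.
Since E = E° − (0.0592/n)·log Q, log Q = n(E° − E)/0.0592 = 1.993.
For Pt^2+(aq) + Pb(s) → Pt(s) + Pb^2+(aq), the reaction quotient is Q = [Pb^2+(aq)] / [Pt^2+(aq)].
Isolating [Pt^2+(aq)] in Q = 10^{1.993} yields log [Pt^2+(aq)] = −2.692, i.e. 0.0020 M.

0.0020 M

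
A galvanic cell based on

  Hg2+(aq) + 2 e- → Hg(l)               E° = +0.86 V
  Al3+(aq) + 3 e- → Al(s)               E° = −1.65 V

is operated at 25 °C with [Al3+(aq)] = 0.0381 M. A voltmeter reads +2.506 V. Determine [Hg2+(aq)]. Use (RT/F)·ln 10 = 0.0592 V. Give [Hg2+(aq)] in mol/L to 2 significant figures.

Hg²⁺/Hg is the cathode (higher E°); E°cell = +0.86 − (−1.65) = +2.51 V with n = 6.
Since E = E° − (0.0592/n)·log Q, log Q = n(E° − E)/0.0592 = 0.405.
For 3 Hg2+(aq) + 2 Al(s) → 3 Hg(l) + 2 Al3+(aq), the reaction quotient is Q = [Al3+(aq)]^2 / [Hg2+(aq)]^3.
Isolating [Hg2+(aq)] in Q = 10^{0.405} yields log [Hg2+(aq)] = −1.081, i.e. 0.083 M.

0.083 M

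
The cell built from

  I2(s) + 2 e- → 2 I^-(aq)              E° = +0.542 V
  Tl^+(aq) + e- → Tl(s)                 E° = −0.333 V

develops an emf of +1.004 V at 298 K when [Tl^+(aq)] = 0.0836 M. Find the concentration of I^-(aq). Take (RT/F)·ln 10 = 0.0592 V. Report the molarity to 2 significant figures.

0.079 M

With I₂/I⁻ at the cathode and Tl⁺/Tl at the anode, E°cell = +0.542 − (−0.333) = +0.875 V (n = 2).
Since E = E° − (0.0592/n)·log Q, log Q = n(E° − E)/0.0592 = −4.358.
The balanced reaction is I2(s) + 2 Tl(s) → 2 I^-(aq) + 2 Tl^+(aq), so Q = [I^-(aq)]^2·[Tl^+(aq)]^2.
Substituting the known concentrations and solving, log [I^-(aq)] = −1.101 and [I^-(aq)] = 0.079 M.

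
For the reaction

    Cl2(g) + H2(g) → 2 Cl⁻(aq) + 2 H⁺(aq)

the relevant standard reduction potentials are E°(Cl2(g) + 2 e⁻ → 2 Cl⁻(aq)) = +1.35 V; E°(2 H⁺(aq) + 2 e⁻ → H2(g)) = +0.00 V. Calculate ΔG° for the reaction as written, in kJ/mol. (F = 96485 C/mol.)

In the reaction as written Cl2(g) is reduced, so the Cl₂/Cl⁻ couple is the cathode and 2H⁺/H₂ is the anode.
E°cell = +1.35 − (+0.00) = +1.35 V; balancing electrons gives n = 2.
ΔG° = −nFE°cell = −(2)(96485)(+1.35) J/mol = −261 kJ/mol.

−261 kJ/mol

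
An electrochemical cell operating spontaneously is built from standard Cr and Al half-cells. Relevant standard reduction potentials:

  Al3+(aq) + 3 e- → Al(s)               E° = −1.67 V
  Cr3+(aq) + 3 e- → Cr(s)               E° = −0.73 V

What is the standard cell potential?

Of the two couples in this cell, the one with the more positive reduction potential is reduced at the cathode: here that is Cr³⁺/Cr (−0.73 V); Al³⁺/Al (−1.67 V) is the anode.
E°cell = E°(cathode) − E°(anode) = −0.73 − (−1.67) = +0.94 V.

+0.94 V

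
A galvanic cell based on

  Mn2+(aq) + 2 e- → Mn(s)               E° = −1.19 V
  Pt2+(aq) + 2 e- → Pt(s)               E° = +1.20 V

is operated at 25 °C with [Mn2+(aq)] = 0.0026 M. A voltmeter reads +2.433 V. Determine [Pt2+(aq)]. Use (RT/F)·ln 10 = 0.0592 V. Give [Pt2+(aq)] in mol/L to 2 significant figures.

0.074 M

The Pt²⁺/Pt couple has the larger reduction potential, so it is the cathode: E°cell = +1.20 − (−1.19) = +2.39 V and n = 2.
Since E = E° − (0.0592/n)·log Q, log Q = n(E° − E)/0.0592 = −1.453.
The balanced reaction is Pt2+(aq) + Mn(s) → Pt(s) + Mn2+(aq), so Q = [Mn2+(aq)] / [Pt2+(aq)].
Isolating [Pt2+(aq)] in Q = 10^{−1.453} yields log [Pt2+(aq)] = −1.132, i.e. 0.074 M.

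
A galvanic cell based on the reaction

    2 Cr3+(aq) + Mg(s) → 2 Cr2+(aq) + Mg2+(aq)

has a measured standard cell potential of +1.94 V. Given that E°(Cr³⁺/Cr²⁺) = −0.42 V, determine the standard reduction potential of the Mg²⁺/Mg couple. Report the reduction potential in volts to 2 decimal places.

In the reaction as written the Cr³⁺/Cr²⁺ couple is reduced (cathode) and Mg²⁺/Mg is oxidized (anode), so E°cell = E°(Cr³⁺/Cr²⁺) − E°(Mg²⁺/Mg).
E°(Mg²⁺/Mg) = E°(cathode) − E°cell = −0.42 − (+1.94) = −2.36 V.

−2.36 V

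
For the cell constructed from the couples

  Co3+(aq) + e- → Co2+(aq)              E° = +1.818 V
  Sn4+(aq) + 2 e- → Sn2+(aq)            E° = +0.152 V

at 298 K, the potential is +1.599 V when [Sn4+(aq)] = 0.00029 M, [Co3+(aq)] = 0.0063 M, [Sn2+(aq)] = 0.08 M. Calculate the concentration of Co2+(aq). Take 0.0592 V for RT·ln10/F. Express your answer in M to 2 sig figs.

1.4 M

The Co³⁺/Co²⁺ couple has the larger reduction potential, so it is the cathode: E°cell = +1.818 − (+0.152) = +1.666 V and n = 2.
Since E = E° − (0.0592/n)·log Q, log Q = n(E° − E)/0.0592 = 2.264.
For 2 Co3+(aq) + Sn2+(aq) → 2 Co2+(aq) + Sn4+(aq), the reaction quotient is Q = ([Co2+(aq)]^2·[Sn4+(aq)]) / ([Co3+(aq)]^2·[Sn2+(aq)]).
Substituting the known concentrations and solving, log [Co2+(aq)] = 0.152 and [Co2+(aq)] = 1.4 M.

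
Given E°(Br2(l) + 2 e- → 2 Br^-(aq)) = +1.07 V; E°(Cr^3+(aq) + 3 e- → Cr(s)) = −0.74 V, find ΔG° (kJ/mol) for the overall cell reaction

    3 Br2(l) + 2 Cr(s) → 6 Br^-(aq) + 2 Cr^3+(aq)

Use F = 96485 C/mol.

−1048 kJ/mol

In the reaction as written Br2(l) is reduced, so the Br₂/Br⁻ couple is the cathode and Cr³⁺/Cr is the anode.
E°cell = +1.07 − (−0.74) = +1.81 V; balancing electrons gives n = 6.
ΔG° = −nFE°cell = −(6)(96485)(+1.81) J/mol = −1048 kJ/mol.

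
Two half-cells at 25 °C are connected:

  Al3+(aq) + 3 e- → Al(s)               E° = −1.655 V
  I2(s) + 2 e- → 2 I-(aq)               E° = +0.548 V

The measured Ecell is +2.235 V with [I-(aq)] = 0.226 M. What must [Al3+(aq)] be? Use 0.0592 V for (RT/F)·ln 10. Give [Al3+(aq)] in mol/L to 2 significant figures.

With I₂/I⁻ at the cathode and Al³⁺/Al at the anode, E°cell = +0.548 − (−1.655) = +2.203 V (n = 6).
Rearranging E = E° − (0.0592/n)·log Q gives log Q = 6(+2.203 − (+2.235))/0.0592 = −3.243.
For 3 I2(s) + 2 Al(s) → 6 I-(aq) + 2 Al3+(aq), the reaction quotient is Q = [I-(aq)]^6·[Al3+(aq)]^2.
Isolating [Al3+(aq)] in Q = 10^{−3.243} yields log [Al3+(aq)] = 0.316, i.e. 2.1 M.

2.1 M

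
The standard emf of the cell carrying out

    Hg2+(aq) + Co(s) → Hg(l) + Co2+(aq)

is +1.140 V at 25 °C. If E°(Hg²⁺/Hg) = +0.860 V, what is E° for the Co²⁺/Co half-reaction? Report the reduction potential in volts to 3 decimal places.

−0.280 V

In the reaction as written the Hg²⁺/Hg couple is reduced (cathode) and Co²⁺/Co is oxidized (anode), so E°cell = E°(Hg²⁺/Hg) − E°(Co²⁺/Co).
E°(Co²⁺/Co) = E°(cathode) − E°cell = +0.860 − (+1.140) = −0.280 V.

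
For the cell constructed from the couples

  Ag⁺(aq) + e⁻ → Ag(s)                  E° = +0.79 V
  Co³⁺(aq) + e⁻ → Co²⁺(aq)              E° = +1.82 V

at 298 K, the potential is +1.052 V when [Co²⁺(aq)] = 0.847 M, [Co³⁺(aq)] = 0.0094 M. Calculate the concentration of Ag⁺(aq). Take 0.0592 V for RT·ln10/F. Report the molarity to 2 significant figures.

0.0047 M

With Co³⁺/Co²⁺ at the cathode and Ag⁺/Ag at the anode, E°cell = +1.82 − (+0.79) = +1.03 V (n = 1).
Rearranging E = E° − (0.0592/n)·log Q gives log Q = 1(+1.03 − (+1.052))/0.0592 = −0.372.
Balancing electrons gives Co³⁺(aq) + Ag(s) → Co²⁺(aq) + Ag⁺(aq); thus Q = ([Co²⁺(aq)]·[Ag⁺(aq)]) / [Co³⁺(aq)].
Isolating [Ag⁺(aq)] in Q = 10^{−0.372} yields log [Ag⁺(aq)] = −2.327, i.e. 0.0047 M.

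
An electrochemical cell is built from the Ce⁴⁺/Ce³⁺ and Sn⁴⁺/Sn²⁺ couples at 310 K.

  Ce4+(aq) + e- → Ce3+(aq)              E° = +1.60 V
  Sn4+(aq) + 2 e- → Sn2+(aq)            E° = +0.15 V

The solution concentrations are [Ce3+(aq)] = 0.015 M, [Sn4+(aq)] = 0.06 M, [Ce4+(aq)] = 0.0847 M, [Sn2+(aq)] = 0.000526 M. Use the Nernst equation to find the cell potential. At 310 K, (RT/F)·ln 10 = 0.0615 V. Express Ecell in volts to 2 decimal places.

Since E°(Ce⁴⁺/Ce³⁺) > E°(Sn⁴⁺/Sn²⁺), Ce⁴⁺/Ce³⁺ serves as the cathode.
The standard potential is +1.60 − (+0.15) = +1.45 V and the balanced reaction transfers n = 2 electrons.
For the overall reaction 2 Ce4+(aq) + Sn2+(aq) → 2 Ce3+(aq) + Sn4+(aq), Q = ([Ce3+(aq)]^2·[Sn4+(aq)]) / ([Ce4+(aq)]^2·[Sn2+(aq)]) = 3.58, giving log Q = 0.554.
Applying E = E° − (RT ln10/nF)·log Q gives +1.45 − (0.0615/2)(0.554) = +1.43 V.

+1.43 V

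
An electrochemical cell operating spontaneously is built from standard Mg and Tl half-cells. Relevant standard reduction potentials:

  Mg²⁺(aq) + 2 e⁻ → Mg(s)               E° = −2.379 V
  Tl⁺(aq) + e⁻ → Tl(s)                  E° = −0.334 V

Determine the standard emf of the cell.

+2.045 V

The Tl⁺/Tl couple has the higher E°, so Tl ion is reduced (cathode) and Mg is oxidized (anode).
E°cell = E°(cathode) − E°(anode) = −0.334 − (−2.379) = +2.045 V.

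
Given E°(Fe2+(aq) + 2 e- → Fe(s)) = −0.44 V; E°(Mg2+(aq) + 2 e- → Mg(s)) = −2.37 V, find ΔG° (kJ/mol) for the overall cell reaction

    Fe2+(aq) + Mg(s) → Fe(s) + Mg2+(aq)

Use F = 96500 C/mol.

In the reaction as written Fe2+(aq) is reduced, so the Fe²⁺/Fe couple is the cathode and Mg²⁺/Mg is the anode.
E°cell = −0.44 − (−2.37) = +1.93 V; balancing electrons gives n = 2.
ΔG° = −nFE°cell = −(2)(96500)(+1.93) J/mol = −372 kJ/mol.

−372 kJ/mol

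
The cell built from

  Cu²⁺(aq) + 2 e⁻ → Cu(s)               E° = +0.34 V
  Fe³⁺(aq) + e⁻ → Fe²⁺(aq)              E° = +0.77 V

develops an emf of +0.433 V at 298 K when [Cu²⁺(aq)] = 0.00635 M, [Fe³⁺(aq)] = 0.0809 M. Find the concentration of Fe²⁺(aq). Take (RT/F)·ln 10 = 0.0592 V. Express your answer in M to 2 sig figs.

With Fe³⁺/Fe²⁺ at the cathode and Cu²⁺/Cu at the anode, E°cell = +0.77 − (+0.34) = +0.43 V (n = 2).
From the Nernst equation, log Q = n(E° − E)/0.0592 = 2·(+0.43 − (+0.433))/0.0592 = −0.101.
The balanced reaction is 2 Fe³⁺(aq) + Cu(s) → 2 Fe²⁺(aq) + Cu²⁺(aq), so Q = ([Fe²⁺(aq)]^2·[Cu²⁺(aq)]) / [Fe³⁺(aq)]^2.
Solving for the unknown gives log [Fe²⁺(aq)] = −0.044, so [Fe²⁺(aq)] ≈ 0.90 M.

0.90 M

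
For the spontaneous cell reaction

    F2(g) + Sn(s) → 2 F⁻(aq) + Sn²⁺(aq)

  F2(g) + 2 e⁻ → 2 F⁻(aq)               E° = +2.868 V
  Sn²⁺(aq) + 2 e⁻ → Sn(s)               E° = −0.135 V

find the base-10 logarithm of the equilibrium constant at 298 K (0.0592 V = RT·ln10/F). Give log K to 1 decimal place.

The F₂/F⁻ couple is reduced (cathode); E°cell = +2.868 − (−0.135) = +3.003 V with n = 2.
At equilibrium E = 0, so log K = nE°cell / 0.0592 = (2)(+3.003) / 0.0592 = 101.5.

log K = 101.5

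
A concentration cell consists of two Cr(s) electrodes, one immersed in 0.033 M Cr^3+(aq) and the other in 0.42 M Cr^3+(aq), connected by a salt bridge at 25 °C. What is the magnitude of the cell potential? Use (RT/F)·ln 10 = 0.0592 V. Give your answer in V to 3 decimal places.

For a concentration cell E°cell = 0, since both electrodes use the same couple.
The compartment with the higher Cr^3+(aq) concentration (0.42 M) acts as the cathode; ions are reduced there and produced at the dilute (0.033 M) anode.
With n = 3, Ecell = −(0.0592/3)·log([dilute]/[conc]) = −(0.0592/3)·log(0.033/0.42) = +0.022 V.

0.022 V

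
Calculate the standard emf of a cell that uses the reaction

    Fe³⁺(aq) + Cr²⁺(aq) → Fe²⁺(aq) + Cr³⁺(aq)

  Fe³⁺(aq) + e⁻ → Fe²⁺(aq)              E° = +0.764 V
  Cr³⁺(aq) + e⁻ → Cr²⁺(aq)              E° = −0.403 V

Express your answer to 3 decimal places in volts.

+1.167 V

Fe³⁺(aq) gains electrons, so the Fe³⁺/Fe²⁺ couple is the cathode; the Cr³⁺/Cr²⁺ couple is the anode.
E°cell = E°(cathode) − E°(anode) = +0.764 − (−0.403) = +1.167 V.
The positive value indicates the reaction is spontaneous as written.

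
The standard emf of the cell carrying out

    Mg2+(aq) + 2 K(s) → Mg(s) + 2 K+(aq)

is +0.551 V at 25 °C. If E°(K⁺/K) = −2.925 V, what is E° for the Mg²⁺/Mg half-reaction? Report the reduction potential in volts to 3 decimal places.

In the reaction as written the Mg²⁺/Mg couple is reduced (cathode) and K⁺/K is oxidized (anode), so E°cell = E°(Mg²⁺/Mg) − E°(K⁺/K).
E°(Mg²⁺/Mg) = E°cell + E°(anode) = +0.551 + (−2.925) = −2.374 V.

−2.374 V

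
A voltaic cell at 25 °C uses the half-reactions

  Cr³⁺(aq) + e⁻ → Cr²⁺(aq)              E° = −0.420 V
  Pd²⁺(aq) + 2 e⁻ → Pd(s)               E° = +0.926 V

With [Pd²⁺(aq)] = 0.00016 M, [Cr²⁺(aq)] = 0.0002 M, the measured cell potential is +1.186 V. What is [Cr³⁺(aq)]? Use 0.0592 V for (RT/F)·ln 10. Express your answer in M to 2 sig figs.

The Pd²⁺/Pd couple has the larger reduction potential, so it is the cathode: E°cell = +0.926 − (−0.420) = +1.346 V and n = 2.
Since E = E° − (0.0592/n)·log Q, log Q = n(E° − E)/0.0592 = 5.405.
The balanced reaction is Pd²⁺(aq) + 2 Cr²⁺(aq) → Pd(s) + 2 Cr³⁺(aq), so Q = [Cr³⁺(aq)]^2 / ([Pd²⁺(aq)]·[Cr²⁺(aq)]^2).
Substituting the known concentrations and solving, log [Cr³⁺(aq)] = −2.894 and [Cr³⁺(aq)] = 0.0013 M.

0.0013 M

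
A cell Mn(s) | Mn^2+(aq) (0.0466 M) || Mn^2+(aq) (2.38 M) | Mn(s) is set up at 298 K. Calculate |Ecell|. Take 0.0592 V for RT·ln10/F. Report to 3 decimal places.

0.051 V

For a concentration cell E°cell = 0, since both electrodes use the same couple.
The compartment with the higher Mn^2+(aq) concentration (2.38 M) acts as the cathode; ions are reduced there and produced at the dilute (0.0466 M) anode.
With n = 2, Ecell = −(0.0592/2)·log([dilute]/[conc]) = −(0.0592/2)·log(0.0466/2.38) = +0.051 V.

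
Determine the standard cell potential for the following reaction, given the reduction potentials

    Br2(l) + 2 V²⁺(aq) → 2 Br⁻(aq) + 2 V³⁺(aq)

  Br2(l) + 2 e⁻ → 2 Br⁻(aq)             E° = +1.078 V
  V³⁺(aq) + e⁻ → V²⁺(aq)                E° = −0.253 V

Br2(l) gains electrons, so the Br₂/Br⁻ couple is the cathode; the V³⁺/V²⁺ couple is the anode.
E°cell = E°(cathode) − E°(anode) = +1.078 − (−0.253) = +1.331 V.

+1.331 V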